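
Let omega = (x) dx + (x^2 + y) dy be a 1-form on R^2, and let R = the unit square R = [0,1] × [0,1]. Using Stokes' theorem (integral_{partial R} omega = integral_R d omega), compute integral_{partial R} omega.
integral_(partial R) omega = 1

Stokes: integral_partial_R omega = integral_R d omega with d omega = (∂Q/∂x - ∂P/∂y) dx ∧ dy.
  ∂Q/∂x = 2*x
  ∂P/∂y = 0
  integrand = ∂Q/∂x - ∂P/∂y = 2*x.
Integrating over R: integral_0^1 integral_0^1 (2*x) dx dy = 1.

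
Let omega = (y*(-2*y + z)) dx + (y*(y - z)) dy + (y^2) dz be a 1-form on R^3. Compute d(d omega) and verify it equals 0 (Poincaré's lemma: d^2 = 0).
d(d omega) = 0

Step 1: d omega = sum_{i<j} (∂f_j/∂x_i - ∂f_i/∂x_j) dx_i ∧ dx_j:
  coeff of dx ∧ dy: 4*y - z
  coeff of dx ∧ dz: -y
  coeff of dy ∧ dz: 3*y
Step 2: Apply d again to each 2-form coefficient. The only possible 3-form in R^3 is dx ∧ dy ∧ dz, with coefficient
  ∂(coeff of dy∧dz)/∂x - ∂(coeff of dx∧dz)/∂y + ∂(coeff of dx∧dy)/∂z
  = ∂/∂x (3*y) - ∂/∂y (-y) + ∂/∂z (4*y - z).
Each of these terms simplifies to sums of mixed partials that cancel in pairs. The result is 0 (by equality of mixed partials for smooth functions — Schwarz / Clairaut).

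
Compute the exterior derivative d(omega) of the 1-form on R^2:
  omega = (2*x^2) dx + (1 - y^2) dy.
d(omega) = 0

For a 1-form omega = sum_i f_i dx_i, the exterior derivative is
  d(omega) = sum_{i < j} (∂f_j/∂x_i - ∂f_i/∂x_j) dx_i ∧ dx_j.

Assembling: d(omega) = 0.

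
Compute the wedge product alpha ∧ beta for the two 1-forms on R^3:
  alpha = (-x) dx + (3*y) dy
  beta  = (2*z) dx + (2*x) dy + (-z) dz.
alpha ∧ beta = (-2*x^2 - 6*y*z) dx ∧ dy + (x*z) dx ∧ dz + (-3*y*z) dy ∧ dz

Distribute the wedge, using dx_i ∧ dx_j = -dx_j ∧ dx_i and dx_i ∧ dx_i = 0. For each pair (i, j) with i < j, the coefficient of dx_i ∧ dx_j in alpha ∧ beta is (alpha_i * beta_j - alpha_j * beta_i). Collecting: alpha ∧ beta = (-2*x^2 - 6*y*z) dx ∧ dy + (x*z) dx ∧ dz + (-3*y*z) dy ∧ dz.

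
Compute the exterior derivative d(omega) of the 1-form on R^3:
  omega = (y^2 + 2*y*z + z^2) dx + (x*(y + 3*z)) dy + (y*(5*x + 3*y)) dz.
d(omega) = (-y + z) dx ∧ dy + (3*y - 2*z) dx ∧ dz + (2*x + 6*y) dy ∧ dz

For a 1-form omega = sum_i f_i dx_i, the exterior derivative is
  d(omega) = sum_{i < j} (∂f_j/∂x_i - ∂f_i/∂x_j) dx_i ∧ dx_j.
  coefficient of dx ∧ dy: ∂f_2/∂x - ∂f_1/∂y = ∂(x*(y + 3*z))/∂x - ∂(y^2 + 2*y*z + z^2)/∂y = -y + z
  coefficient of dx ∧ dz: ∂f_3/∂x - ∂f_1/∂z = ∂(y*(5*x + 3*y))/∂x - ∂(y^2 + 2*y*z + z^2)/∂z = 3*y - 2*z
  coefficient of dy ∧ dz: ∂f_3/∂y - ∂f_2/∂z = ∂(y*(5*x + 3*y))/∂y - ∂(x*(y + 3*z))/∂z = 2*x + 6*y
Assembling: d(omega) = (-y + z) dx ∧ dy + (3*y - 2*z) dx ∧ dz + (2*x + 6*y) dy ∧ dz.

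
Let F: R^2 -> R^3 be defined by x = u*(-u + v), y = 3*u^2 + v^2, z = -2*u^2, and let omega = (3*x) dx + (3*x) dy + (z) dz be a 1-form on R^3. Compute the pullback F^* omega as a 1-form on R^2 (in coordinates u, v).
F^* omega = (u*(-4*u^2 + 9*u*v + 3*v^2)) du + (3*u*(-u^2 - u*v + 2*v^2)) dv

Using F^*(f dg) = (f ∘ F) d(g ∘ F), substitute each coordinate x_i by F_i(u, v) in f_i, and replace dx_i by d F_i = (∂F_i/∂u) du + (∂F_i/∂v) dv.
  For the x component: f_1(F) = 3*u*(-u + v); d F_1 = (-2*u + v) du + (u) dv
  For the y component: f_2(F) = 3*u*(-u + v); d F_2 = (6*u) du + (2*v) dv
  For the z component: f_3(F) = -2*u^2; d F_3 = (-4*u) du + (0) dv
Combining and collecting du, dv coefficients:
  coeff of du: u*(-4*u^2 + 9*u*v + 3*v^2)
  coeff of dv: 3*u*(-u^2 - u*v + 2*v^2)
F^* omega = (u*(-4*u^2 + 9*u*v + 3*v^2)) du + (3*u*(-u^2 - u*v + 2*v^2)) dv.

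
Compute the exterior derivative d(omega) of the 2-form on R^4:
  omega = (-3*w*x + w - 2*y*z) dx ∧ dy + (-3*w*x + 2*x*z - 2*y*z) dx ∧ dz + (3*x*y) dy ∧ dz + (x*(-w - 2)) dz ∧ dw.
d(omega) = (y + 2*z) dx ∧ dy ∧ dz + (1 - 3*x) dx ∧ dy ∧ dw + (-w - 3*x - 2) dx ∧ dz ∧ dw

For a 2-form omega = sum_{i<j} g_{ij} dx_i ∧ dx_j, the exterior derivative is
  d(omega) = sum_{i<j} d(g_{ij}) ∧ dx_i ∧ dx_j = sum_{i<j, k} (∂g_{ij}/∂x_k) dx_k ∧ dx_i ∧ dx_j.
Expand each term, using dx_k ∧ dx_i ∧ dx_j = sgn(permutation) dx_{(a)} ∧ dx_{(b)} ∧ dx_{(c)} with (a < b < c) sorted:
  d(-3*w*x + w - 2*y*z) includes (∂/∂z)(-3*w*x + w - 2*y*z) dz = (-2*y) dz, which multiplied by dx ∧ dy gives (-2*y) dx ∧ dy ∧ dz
  d(-3*w*x + w - 2*y*z) includes (∂/∂w)(-3*w*x + w - 2*y*z) dw = (1 - 3*x) dw, which multiplied by dx ∧ dy gives (1 - 3*x) dx ∧ dy ∧ dw
  d(-3*w*x + 2*x*z - 2*y*z) includes (∂/∂y)(-3*w*x + 2*x*z - 2*y*z) dy = (-2*z) dy, which multiplied by dx ∧ dz gives (2*z) dx ∧ dy ∧ dz
  d(-3*w*x + 2*x*z - 2*y*z) includes (∂/∂w)(-3*w*x + 2*x*z - 2*y*z) dw = (-3*x) dw, which multiplied by dx ∧ dz gives (-3*x) dx ∧ dz ∧ dw
  d(3*x*y) includes (∂/∂x)(3*x*y) dx = (3*y) dx, which multiplied by dy ∧ dz gives (3*y) dx ∧ dy ∧ dz
  d(x*(-w - 2)) includes (∂/∂x)(x*(-w - 2)) dx = (-w - 2) dx, which multiplied by dz ∧ dw gives (-w - 2) dx ∧ dz ∧ dw
Collecting like 3-forms: d(omega) = (y + 2*z) dx ∧ dy ∧ dz + (1 - 3*x) dx ∧ dy ∧ dw + (-w - 3*x - 2) dx ∧ dz ∧ dw.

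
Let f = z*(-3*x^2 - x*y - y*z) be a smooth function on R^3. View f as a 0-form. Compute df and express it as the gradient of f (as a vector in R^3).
df = (z*(-6*x - y)) dx + (z*(-x - z)) dy + (-3*x^2 - x*y - 2*y*z) dz; grad f = (z*(-6*x - y), z*(-x - z), -3*x^2 - x*y - 2*y*z)

For a 0-form f, d f = (∂f/∂x) dx + (∂f/∂y) dy + (∂f/∂z) dz. The components of the vector representation are exactly the entries of grad f in Cartesian coordinates:
  ∂f/∂x = z*(-6*x - y)
  ∂f/∂y = z*(-x - z)
  ∂f/∂z = -3*x^2 - x*y - 2*y*z.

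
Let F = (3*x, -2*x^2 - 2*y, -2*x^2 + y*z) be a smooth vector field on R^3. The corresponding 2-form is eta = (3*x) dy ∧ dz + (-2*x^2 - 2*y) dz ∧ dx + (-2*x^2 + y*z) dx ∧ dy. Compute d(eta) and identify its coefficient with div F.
d(eta) = (y + 1) dx ∧ dy ∧ dz; div F = y + 1

For a 2-form in R^3 of the form above, applying d gives a 3-form with coefficient ∂P/∂x + ∂Q/∂y + ∂R/∂z:
  ∂P/∂x = 3
  ∂Q/∂y = -2
  ∂R/∂z = y
Sum = y + 1, which is exactly div F.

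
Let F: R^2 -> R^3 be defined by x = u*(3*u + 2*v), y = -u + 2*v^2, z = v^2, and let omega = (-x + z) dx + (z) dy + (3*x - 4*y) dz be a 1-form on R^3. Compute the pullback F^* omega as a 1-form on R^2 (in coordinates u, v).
F^* omega = (-18*u^3 - 18*u^2*v + 2*u*v^2 + 2*v^3 - v^2) du + (-6*u^3 + 14*u^2*v + 14*u*v^2 + 8*u*v - 12*v^3) dv

Using F^*(f dg) = (f ∘ F) d(g ∘ F), substitute each coordinate x_i by F_i(u, v) in f_i, and replace dx_i by d F_i = (∂F_i/∂u) du + (∂F_i/∂v) dv.
  For the x component: f_1(F) = -3*u^2 - 2*u*v + v^2; d F_1 = (6*u + 2*v) du + (2*u) dv
  For the y component: f_2(F) = v^2; d F_2 = (-1) du + (4*v) dv
  For the z component: f_3(F) = 9*u^2 + 6*u*v + 4*u - 8*v^2; d F_3 = (0) du + (2*v) dv
Combining and collecting du, dv coefficients:
  coeff of du: -18*u^3 - 18*u^2*v + 2*u*v^2 + 2*v^3 - v^2
  coeff of dv: -6*u^3 + 14*u^2*v + 14*u*v^2 + 8*u*v - 12*v^3
F^* omega = (-18*u^3 - 18*u^2*v + 2*u*v^2 + 2*v^3 - v^2) du + (-6*u^3 + 14*u^2*v + 14*u*v^2 + 8*u*v - 12*v^3) dv.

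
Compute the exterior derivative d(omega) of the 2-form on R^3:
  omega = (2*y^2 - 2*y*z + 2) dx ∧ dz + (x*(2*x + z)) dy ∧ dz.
d(omega) = (4*x - 4*y + 3*z) dx ∧ dy ∧ dz

For a 2-form omega = sum_{i<j} g_{ij} dx_i ∧ dx_j, the exterior derivative is
  d(omega) = sum_{i<j} d(g_{ij}) ∧ dx_i ∧ dx_j = sum_{i<j, k} (∂g_{ij}/∂x_k) dx_k ∧ dx_i ∧ dx_j.
Expand each term, using dx_k ∧ dx_i ∧ dx_j = sgn(permutation) dx_{(a)} ∧ dx_{(b)} ∧ dx_{(c)} with (a < b < c) sorted:
  d(2*y^2 - 2*y*z + 2) includes (∂/∂y)(2*y^2 - 2*y*z + 2) dy = (4*y - 2*z) dy, which multiplied by dx ∧ dz gives (-4*y + 2*z) dx ∧ dy ∧ dz
  d(x*(2*x + z)) includes (∂/∂x)(x*(2*x + z)) dx = (4*x + z) dx, which multiplied by dy ∧ dz gives (4*x + z) dx ∧ dy ∧ dz
Collecting like 3-forms: d(omega) = (4*x - 4*y + 3*z) dx ∧ dy ∧ dz.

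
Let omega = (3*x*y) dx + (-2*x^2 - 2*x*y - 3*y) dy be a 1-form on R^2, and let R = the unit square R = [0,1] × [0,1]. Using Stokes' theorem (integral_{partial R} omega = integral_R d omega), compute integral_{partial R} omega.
integral_(partial R) omega = -9/2

Stokes: integral_partial_R omega = integral_R d omega with d omega = (∂Q/∂x - ∂P/∂y) dx ∧ dy.
  ∂Q/∂x = -4*x - 2*y
  ∂P/∂y = 3*x
  integrand = ∂Q/∂x - ∂P/∂y = -7*x - 2*y.
Integrating over R: integral_0^1 integral_0^1 (-7*x - 2*y) dx dy = -9/2.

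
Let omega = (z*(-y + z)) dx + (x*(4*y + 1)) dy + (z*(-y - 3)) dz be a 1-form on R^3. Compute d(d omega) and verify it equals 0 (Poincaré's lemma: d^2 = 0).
d(d omega) = 0

Step 1: d omega = sum_{i<j} (∂f_j/∂x_i - ∂f_i/∂x_j) dx_i ∧ dx_j:
  coeff of dx ∧ dy: 4*y + z + 1
  coeff of dx ∧ dz: y - 2*z
  coeff of dy ∧ dz: -z
Step 2: Apply d again to each 2-form coefficient. The only possible 3-form in R^3 is dx ∧ dy ∧ dz, with coefficient
  ∂(coeff of dy∧dz)/∂x - ∂(coeff of dx∧dz)/∂y + ∂(coeff of dx∧dy)/∂z
  = ∂/∂x (-z) - ∂/∂y (y - 2*z) + ∂/∂z (4*y + z + 1).
Each of these terms simplifies to sums of mixed partials that cancel in pairs. The result is 0 (by equality of mixed partials for smooth functions — Schwarz / Clairaut).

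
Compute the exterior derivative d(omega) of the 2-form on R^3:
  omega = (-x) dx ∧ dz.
d(omega) = 0

For a 2-form omega = sum_{i<j} g_{ij} dx_i ∧ dx_j, the exterior derivative is
  d(omega) = sum_{i<j} d(g_{ij}) ∧ dx_i ∧ dx_j = sum_{i<j, k} (∂g_{ij}/∂x_k) dx_k ∧ dx_i ∧ dx_j.
Expand each term, using dx_k ∧ dx_i ∧ dx_j = sgn(permutation) dx_{(a)} ∧ dx_{(b)} ∧ dx_{(c)} with (a < b < c) sorted:

Collecting like 3-forms: d(omega) = 0.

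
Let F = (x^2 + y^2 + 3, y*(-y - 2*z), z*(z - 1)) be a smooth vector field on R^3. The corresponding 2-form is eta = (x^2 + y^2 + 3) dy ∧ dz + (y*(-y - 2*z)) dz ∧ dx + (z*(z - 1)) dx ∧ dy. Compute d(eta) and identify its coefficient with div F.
d(eta) = (2*x - 2*y - 1) dx ∧ dy ∧ dz; div F = 2*x - 2*y - 1

For a 2-form in R^3 of the form above, applying d gives a 3-form with coefficient ∂P/∂x + ∂Q/∂y + ∂R/∂z:
  ∂P/∂x = 2*x
  ∂Q/∂y = -2*y - 2*z
  ∂R/∂z = 2*z - 1
Sum = 2*x - 2*y - 1, which is exactly div F.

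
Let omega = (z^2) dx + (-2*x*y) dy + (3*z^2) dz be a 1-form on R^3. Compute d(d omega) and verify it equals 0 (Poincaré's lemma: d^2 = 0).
d(d omega) = 0

Step 1: d omega = sum_{i<j} (∂f_j/∂x_i - ∂f_i/∂x_j) dx_i ∧ dx_j:
  coeff of dx ∧ dy: -2*y
  coeff of dx ∧ dz: -2*z
  coeff of dy ∧ dz: 0
Step 2: Apply d again to each 2-form coefficient. The only possible 3-form in R^3 is dx ∧ dy ∧ dz, with coefficient
  ∂(coeff of dy∧dz)/∂x - ∂(coeff of dx∧dz)/∂y + ∂(coeff of dx∧dy)/∂z
  = ∂/∂x (0) - ∂/∂y (-2*z) + ∂/∂z (-2*y).
Each of these terms simplifies to sums of mixed partials that cancel in pairs. The result is 0 (by equality of mixed partials for smooth functions — Schwarz / Clairaut).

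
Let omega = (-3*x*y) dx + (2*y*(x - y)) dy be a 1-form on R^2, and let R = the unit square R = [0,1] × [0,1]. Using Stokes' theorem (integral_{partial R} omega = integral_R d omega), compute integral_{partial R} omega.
integral_(partial R) omega = 5/2

Stokes: integral_partial_R omega = integral_R d omega with d omega = (∂Q/∂x - ∂P/∂y) dx ∧ dy.
  ∂Q/∂x = 2*y
  ∂P/∂y = -3*x
  integrand = ∂Q/∂x - ∂P/∂y = 3*x + 2*y.
Integrating over R: integral_0^1 integral_0^1 (3*x + 2*y) dx dy = 5/2.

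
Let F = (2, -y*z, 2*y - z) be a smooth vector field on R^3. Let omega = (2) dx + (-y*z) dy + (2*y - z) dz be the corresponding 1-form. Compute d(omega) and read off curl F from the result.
d(omega) = (y + 2) dy ∧ dz + (0) dz ∧ dx + (0) dx ∧ dy; curl F = (y + 2, 0, 0)

d omega = sum_{i<j} (∂f_j/∂x_i - ∂f_i/∂x_j) dx_i ∧ dx_j. Under the identification (dy ∧ dz, dz ∧ dx, dx ∧ dy) ↔ (e_x, e_y, e_z), the coefficients are exactly the components of curl F. Compute:
  ∂R/∂y - ∂Q/∂z = (2) - (-y) = y + 2
  ∂P/∂z - ∂R/∂x = (0) - (0) = 0
  ∂Q/∂x - ∂P/∂y = (0) - (0) = 0.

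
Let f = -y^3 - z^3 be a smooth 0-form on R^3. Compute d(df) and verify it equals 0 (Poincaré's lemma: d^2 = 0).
d(df) = 0

Step 1: df = sum_i (∂f/∂x_i) dx_i = (0) dx + (-3*y^2) dy + (-3*z^2) dz.
Step 2: Apply d again. Using the 1-form formula, the coefficient of dx ∧ dy in d(df) is ∂^2 f/∂x ∂y - ∂^2 f/∂y ∂x = (0) - (0) = 0 (equality of mixed partials for smooth f).
Similarly for dx ∧ dz and dy ∧ dz — all coefficients vanish. So d(df) = 0.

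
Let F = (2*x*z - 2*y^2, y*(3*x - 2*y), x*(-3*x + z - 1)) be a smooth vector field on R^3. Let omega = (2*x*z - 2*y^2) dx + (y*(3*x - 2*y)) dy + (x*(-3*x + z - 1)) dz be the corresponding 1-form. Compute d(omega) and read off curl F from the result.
d(omega) = (0) dy ∧ dz + (8*x - z + 1) dz ∧ dx + (7*y) dx ∧ dy; curl F = (0, 8*x - z + 1, 7*y)

d omega = sum_{i<j} (∂f_j/∂x_i - ∂f_i/∂x_j) dx_i ∧ dx_j. Under the identification (dy ∧ dz, dz ∧ dx, dx ∧ dy) ↔ (e_x, e_y, e_z), the coefficients are exactly the components of curl F. Compute:
  ∂R/∂y - ∂Q/∂z = (0) - (0) = 0
  ∂P/∂z - ∂R/∂x = (2*x) - (-6*x + z - 1) = 8*x - z + 1
  ∂Q/∂x - ∂P/∂y = (3*y) - (-4*y) = 7*y.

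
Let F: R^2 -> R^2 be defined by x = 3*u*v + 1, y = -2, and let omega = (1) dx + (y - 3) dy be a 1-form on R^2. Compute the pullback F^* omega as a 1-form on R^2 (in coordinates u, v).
F^* omega = (3*v) du + (3*u) dv

Using F^*(f dg) = (f ∘ F) d(g ∘ F), substitute each coordinate x_i by F_i(u, v) in f_i, and replace dx_i by d F_i = (∂F_i/∂u) du + (∂F_i/∂v) dv.
  For the x component: f_1(F) = 1; d F_1 = (3*v) du + (3*u) dv
  For the y component: f_2(F) = -5; d F_2 = (0) du + (0) dv
Combining and collecting du, dv coefficients:
  coeff of du: 3*v
  coeff of dv: 3*u
F^* omega = (3*v) du + (3*u) dv.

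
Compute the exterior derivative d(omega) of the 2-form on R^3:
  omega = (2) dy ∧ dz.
d(omega) = 0

For a 2-form omega = sum_{i<j} g_{ij} dx_i ∧ dx_j, the exterior derivative is
  d(omega) = sum_{i<j} d(g_{ij}) ∧ dx_i ∧ dx_j = sum_{i<j, k} (∂g_{ij}/∂x_k) dx_k ∧ dx_i ∧ dx_j.
Expand each term, using dx_k ∧ dx_i ∧ dx_j = sgn(permutation) dx_{(a)} ∧ dx_{(b)} ∧ dx_{(c)} with (a < b < c) sorted:

Collecting like 3-forms: d(omega) = 0.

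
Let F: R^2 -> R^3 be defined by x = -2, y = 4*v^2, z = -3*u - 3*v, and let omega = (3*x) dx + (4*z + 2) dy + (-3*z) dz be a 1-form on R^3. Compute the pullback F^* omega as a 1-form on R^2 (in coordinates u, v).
F^* omega = (-27*u - 27*v) du + (-96*u*v - 27*u - 96*v^2 - 11*v) dv

Using F^*(f dg) = (f ∘ F) d(g ∘ F), substitute each coordinate x_i by F_i(u, v) in f_i, and replace dx_i by d F_i = (∂F_i/∂u) du + (∂F_i/∂v) dv.
  For the x component: f_1(F) = -6; d F_1 = (0) du + (0) dv
  For the y component: f_2(F) = -12*u - 12*v + 2; d F_2 = (0) du + (8*v) dv
  For the z component: f_3(F) = 9*u + 9*v; d F_3 = (-3) du + (-3) dv
Combining and collecting du, dv coefficients:
  coeff of du: -27*u - 27*v
  coeff of dv: -96*u*v - 27*u - 96*v^2 - 11*v
F^* omega = (-27*u - 27*v) du + (-96*u*v - 27*u - 96*v^2 - 11*v) dv.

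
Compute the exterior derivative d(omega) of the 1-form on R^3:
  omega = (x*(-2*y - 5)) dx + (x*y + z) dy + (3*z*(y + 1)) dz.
d(omega) = (2*x + y) dx ∧ dy + (3*z - 1) dy ∧ dz

For a 1-form omega = sum_i f_i dx_i, the exterior derivative is
  d(omega) = sum_{i < j} (∂f_j/∂x_i - ∂f_i/∂x_j) dx_i ∧ dx_j.
  coefficient of dx ∧ dy: ∂f_2/∂x - ∂f_1/∂y = ∂(x*y + z)/∂x - ∂(x*(-2*y - 5))/∂y = 2*x + y
  coefficient of dy ∧ dz: ∂f_3/∂y - ∂f_2/∂z = ∂(3*z*(y + 1))/∂y - ∂(x*y + z)/∂z = 3*z - 1
Assembling: d(omega) = (2*x + y) dx ∧ dy + (3*z - 1) dy ∧ dz.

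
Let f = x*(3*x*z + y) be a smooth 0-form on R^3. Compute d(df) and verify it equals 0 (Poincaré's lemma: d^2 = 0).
d(df) = 0

Step 1: df = sum_i (∂f/∂x_i) dx_i = (6*x*z + y) dx + (x) dy + (3*x^2) dz.
Step 2: Apply d again. Using the 1-form formula, the coefficient of dx ∧ dy in d(df) is ∂^2 f/∂x ∂y - ∂^2 f/∂y ∂x = (1) - (1) = 0 (equality of mixed partials for smooth f).
Similarly for dx ∧ dz and dy ∧ dz — all coefficients vanish. So d(df) = 0.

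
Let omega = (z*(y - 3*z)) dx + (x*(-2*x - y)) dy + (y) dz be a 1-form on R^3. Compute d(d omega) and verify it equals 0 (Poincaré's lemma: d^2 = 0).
d(d omega) = 0

Step 1: d omega = sum_{i<j} (∂f_j/∂x_i - ∂f_i/∂x_j) dx_i ∧ dx_j:
  coeff of dx ∧ dy: -4*x - y - z
  coeff of dx ∧ dz: -y + 6*z
  coeff of dy ∧ dz: 1
Step 2: Apply d again to each 2-form coefficient. The only possible 3-form in R^3 is dx ∧ dy ∧ dz, with coefficient
  ∂(coeff of dy∧dz)/∂x - ∂(coeff of dx∧dz)/∂y + ∂(coeff of dx∧dy)/∂z
  = ∂/∂x (1) - ∂/∂y (-y + 6*z) + ∂/∂z (-4*x - y - z).
Each of these terms simplifies to sums of mixed partials that cancel in pairs. The result is 0 (by equality of mixed partials for smooth functions — Schwarz / Clairaut).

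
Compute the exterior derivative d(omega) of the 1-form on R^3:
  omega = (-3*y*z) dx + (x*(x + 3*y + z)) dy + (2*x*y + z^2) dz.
d(omega) = (2*x + 3*y + 4*z) dx ∧ dy + (5*y) dx ∧ dz + (x) dy ∧ dz

For a 1-form omega = sum_i f_i dx_i, the exterior derivative is
  d(omega) = sum_{i < j} (∂f_j/∂x_i - ∂f_i/∂x_j) dx_i ∧ dx_j.
  coefficient of dx ∧ dy: ∂f_2/∂x - ∂f_1/∂y = ∂(x*(x + 3*y + z))/∂x - ∂(-3*y*z)/∂y = 2*x + 3*y + 4*z
  coefficient of dx ∧ dz: ∂f_3/∂x - ∂f_1/∂z = ∂(2*x*y + z^2)/∂x - ∂(-3*y*z)/∂z = 5*y
  coefficient of dy ∧ dz: ∂f_3/∂y - ∂f_2/∂z = ∂(2*x*y + z^2)/∂y - ∂(x*(x + 3*y + z))/∂z = x
Assembling: d(omega) = (2*x + 3*y + 4*z) dx ∧ dy + (5*y) dx ∧ dz + (x) dy ∧ dz.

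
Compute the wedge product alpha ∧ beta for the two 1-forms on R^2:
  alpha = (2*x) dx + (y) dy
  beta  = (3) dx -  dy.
alpha ∧ beta = (-2*x - 3*y) dx ∧ dy

Distribute the wedge, using dx_i ∧ dx_j = -dx_j ∧ dx_i and dx_i ∧ dx_i = 0. For each pair (i, j) with i < j, the coefficient of dx_i ∧ dx_j in alpha ∧ beta is (alpha_i * beta_j - alpha_j * beta_i). Collecting: alpha ∧ beta = (-2*x - 3*y) dx ∧ dy.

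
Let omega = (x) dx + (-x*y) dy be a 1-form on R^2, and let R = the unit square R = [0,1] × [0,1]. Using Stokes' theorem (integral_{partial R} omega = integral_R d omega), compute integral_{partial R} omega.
integral_(partial R) omega = -1/2

Stokes: integral_partial_R omega = integral_R d omega with d omega = (∂Q/∂x - ∂P/∂y) dx ∧ dy.
  ∂Q/∂x = -y
  ∂P/∂y = 0
  integrand = ∂Q/∂x - ∂P/∂y = -y.
Integrating over R: integral_0^1 integral_0^1 (-y) dx dy = -1/2.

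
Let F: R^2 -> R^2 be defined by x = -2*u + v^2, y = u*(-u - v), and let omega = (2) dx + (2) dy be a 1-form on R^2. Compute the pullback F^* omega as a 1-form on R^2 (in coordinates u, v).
F^* omega = (-4*u - 2*v - 4) du + (-2*u + 4*v) dv

Using F^*(f dg) = (f ∘ F) d(g ∘ F), substitute each coordinate x_i by F_i(u, v) in f_i, and replace dx_i by d F_i = (∂F_i/∂u) du + (∂F_i/∂v) dv.
  For the x component: f_1(F) = 2; d F_1 = (-2) du + (2*v) dv
  For the y component: f_2(F) = 2; d F_2 = (-2*u - v) du + (-u) dv
Combining and collecting du, dv coefficients:
  coeff of du: -4*u - 2*v - 4
  coeff of dv: -2*u + 4*v
F^* omega = (-4*u - 2*v - 4) du + (-2*u + 4*v) dv.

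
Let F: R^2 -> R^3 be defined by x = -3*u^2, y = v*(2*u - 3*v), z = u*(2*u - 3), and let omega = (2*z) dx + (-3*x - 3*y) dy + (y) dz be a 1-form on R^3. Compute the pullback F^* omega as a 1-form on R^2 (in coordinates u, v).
F^* omega = (-24*u^3 + 26*u^2*v + 36*u^2 - 24*u*v^2 - 6*u*v + 18*v^3 + 9*v^2) du + (18*u^3 - 66*u^2*v + 54*u*v^2 - 54*v^3) dv

Using F^*(f dg) = (f ∘ F) d(g ∘ F), substitute each coordinate x_i by F_i(u, v) in f_i, and replace dx_i by d F_i = (∂F_i/∂u) du + (∂F_i/∂v) dv.
  For the x component: f_1(F) = 2*u*(2*u - 3); d F_1 = (-6*u) du + (0) dv
  For the y component: f_2(F) = 9*u^2 - 6*u*v + 9*v^2; d F_2 = (2*v) du + (2*u - 6*v) dv
  For the z component: f_3(F) = v*(2*u - 3*v); d F_3 = (4*u - 3) du + (0) dv
Combining and collecting du, dv coefficients:
  coeff of du: -24*u^3 + 26*u^2*v + 36*u^2 - 24*u*v^2 - 6*u*v + 18*v^3 + 9*v^2
  coeff of dv: 18*u^3 - 66*u^2*v + 54*u*v^2 - 54*v^3
F^* omega = (-24*u^3 + 26*u^2*v + 36*u^2 - 24*u*v^2 - 6*u*v + 18*v^3 + 9*v^2) du + (18*u^3 - 66*u^2*v + 54*u*v^2 - 54*v^3) dv.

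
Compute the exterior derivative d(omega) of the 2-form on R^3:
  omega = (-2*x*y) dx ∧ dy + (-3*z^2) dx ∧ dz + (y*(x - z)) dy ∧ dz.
d(omega) = (y) dx ∧ dy ∧ dz

For a 2-form omega = sum_{i<j} g_{ij} dx_i ∧ dx_j, the exterior derivative is
  d(omega) = sum_{i<j} d(g_{ij}) ∧ dx_i ∧ dx_j = sum_{i<j, k} (∂g_{ij}/∂x_k) dx_k ∧ dx_i ∧ dx_j.
Expand each term, using dx_k ∧ dx_i ∧ dx_j = sgn(permutation) dx_{(a)} ∧ dx_{(b)} ∧ dx_{(c)} with (a < b < c) sorted:
  d(y*(x - z)) includes (∂/∂x)(y*(x - z)) dx = (y) dx, which multiplied by dy ∧ dz gives (y) dx ∧ dy ∧ dz
Collecting like 3-forms: d(omega) = (y) dx ∧ dy ∧ dz.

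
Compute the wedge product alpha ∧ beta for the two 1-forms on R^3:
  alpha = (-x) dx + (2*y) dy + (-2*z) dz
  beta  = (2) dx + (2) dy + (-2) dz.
alpha ∧ beta = (-2*x - 4*y) dx ∧ dy + (2*x + 4*z) dx ∧ dz + (-4*y + 4*z) dy ∧ dz

Distribute the wedge, using dx_i ∧ dx_j = -dx_j ∧ dx_i and dx_i ∧ dx_i = 0. For each pair (i, j) with i < j, the coefficient of dx_i ∧ dx_j in alpha ∧ beta is (alpha_i * beta_j - alpha_j * beta_i). Collecting: alpha ∧ beta = (-2*x - 4*y) dx ∧ dy + (2*x + 4*z) dx ∧ dz + (-4*y + 4*z) dy ∧ dz.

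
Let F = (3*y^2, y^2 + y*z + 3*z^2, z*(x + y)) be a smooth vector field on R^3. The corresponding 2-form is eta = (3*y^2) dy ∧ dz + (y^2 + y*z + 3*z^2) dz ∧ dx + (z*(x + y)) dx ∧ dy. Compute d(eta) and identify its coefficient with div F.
d(eta) = (x + 3*y + z) dx ∧ dy ∧ dz; div F = x + 3*y + z

For a 2-form in R^3 of the form above, applying d gives a 3-form with coefficient ∂P/∂x + ∂Q/∂y + ∂R/∂z:
  ∂P/∂x = 0
  ∂Q/∂y = 2*y + z
  ∂R/∂z = x + y
Sum = x + 3*y + z, which is exactly div F.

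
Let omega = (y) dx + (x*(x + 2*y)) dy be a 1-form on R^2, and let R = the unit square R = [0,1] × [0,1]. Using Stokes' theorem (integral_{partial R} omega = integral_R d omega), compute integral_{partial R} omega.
integral_(partial R) omega = 1

Stokes: integral_partial_R omega = integral_R d omega with d omega = (∂Q/∂x - ∂P/∂y) dx ∧ dy.
  ∂Q/∂x = 2*x + 2*y
  ∂P/∂y = 1
  integrand = ∂Q/∂x - ∂P/∂y = 2*x + 2*y - 1.
Integrating over R: integral_0^1 integral_0^1 (2*x + 2*y - 1) dx dy = 1.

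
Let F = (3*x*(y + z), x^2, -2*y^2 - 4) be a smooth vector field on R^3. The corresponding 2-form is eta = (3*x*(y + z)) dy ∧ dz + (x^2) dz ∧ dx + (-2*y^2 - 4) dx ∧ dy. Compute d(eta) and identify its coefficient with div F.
d(eta) = (3*y + 3*z) dx ∧ dy ∧ dz; div F = 3*y + 3*z

For a 2-form in R^3 of the form above, applying d gives a 3-form with coefficient ∂P/∂x + ∂Q/∂y + ∂R/∂z:
  ∂P/∂x = 3*y + 3*z
  ∂Q/∂y = 0
  ∂R/∂z = 0
Sum = 3*y + 3*z, which is exactly div F.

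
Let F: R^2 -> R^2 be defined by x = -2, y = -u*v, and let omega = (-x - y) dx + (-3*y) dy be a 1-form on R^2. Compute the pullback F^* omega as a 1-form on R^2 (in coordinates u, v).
F^* omega = (-3*u*v^2) du + (-3*u^2*v) dv

Using F^*(f dg) = (f ∘ F) d(g ∘ F), substitute each coordinate x_i by F_i(u, v) in f_i, and replace dx_i by d F_i = (∂F_i/∂u) du + (∂F_i/∂v) dv.
  For the x component: f_1(F) = u*v + 2; d F_1 = (0) du + (0) dv
  For the y component: f_2(F) = 3*u*v; d F_2 = (-v) du + (-u) dv
Combining and collecting du, dv coefficients:
  coeff of du: -3*u*v^2
  coeff of dv: -3*u^2*v
F^* omega = (-3*u*v^2) du + (-3*u^2*v) dv.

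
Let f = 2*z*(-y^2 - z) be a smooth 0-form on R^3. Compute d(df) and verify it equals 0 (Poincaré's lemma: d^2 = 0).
d(df) = 0

Step 1: df = sum_i (∂f/∂x_i) dx_i = (0) dx + (-4*y*z) dy + (-2*y^2 - 4*z) dz.
Step 2: Apply d again. Using the 1-form formula, the coefficient of dx ∧ dy in d(df) is ∂^2 f/∂x ∂y - ∂^2 f/∂y ∂x = (0) - (0) = 0 (equality of mixed partials for smooth f).
Similarly for dx ∧ dz and dy ∧ dz — all coefficients vanish. So d(df) = 0.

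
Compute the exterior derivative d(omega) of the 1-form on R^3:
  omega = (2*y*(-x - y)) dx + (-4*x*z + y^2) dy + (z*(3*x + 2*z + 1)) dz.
d(omega) = (2*x + 4*y - 4*z) dx ∧ dy + (3*z) dx ∧ dz + (4*x) dy ∧ dz

For a 1-form omega = sum_i f_i dx_i, the exterior derivative is
  d(omega) = sum_{i < j} (∂f_j/∂x_i - ∂f_i/∂x_j) dx_i ∧ dx_j.
  coefficient of dx ∧ dy: ∂f_2/∂x - ∂f_1/∂y = ∂(-4*x*z + y^2)/∂x - ∂(2*y*(-x - y))/∂y = 2*x + 4*y - 4*z
  coefficient of dx ∧ dz: ∂f_3/∂x - ∂f_1/∂z = ∂(z*(3*x + 2*z + 1))/∂x - ∂(2*y*(-x - y))/∂z = 3*z
  coefficient of dy ∧ dz: ∂f_3/∂y - ∂f_2/∂z = ∂(z*(3*x + 2*z + 1))/∂y - ∂(-4*x*z + y^2)/∂z = 4*x
Assembling: d(omega) = (2*x + 4*y - 4*z) dx ∧ dy + (3*z) dx ∧ dz + (4*x) dy ∧ dz.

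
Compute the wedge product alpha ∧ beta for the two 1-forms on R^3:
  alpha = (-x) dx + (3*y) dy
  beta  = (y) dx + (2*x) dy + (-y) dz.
alpha ∧ beta = (-2*x^2 - 3*y^2) dx ∧ dy + (x*y) dx ∧ dz + (-3*y^2) dy ∧ dz

Distribute the wedge, using dx_i ∧ dx_j = -dx_j ∧ dx_i and dx_i ∧ dx_i = 0. For each pair (i, j) with i < j, the coefficient of dx_i ∧ dx_j in alpha ∧ beta is (alpha_i * beta_j - alpha_j * beta_i). Collecting: alpha ∧ beta = (-2*x^2 - 3*y^2) dx ∧ dy + (x*y) dx ∧ dz + (-3*y^2) dy ∧ dz.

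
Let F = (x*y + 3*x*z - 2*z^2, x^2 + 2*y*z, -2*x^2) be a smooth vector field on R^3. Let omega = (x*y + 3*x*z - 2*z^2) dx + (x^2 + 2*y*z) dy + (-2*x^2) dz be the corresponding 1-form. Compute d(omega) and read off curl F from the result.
d(omega) = (-2*y) dy ∧ dz + (7*x - 4*z) dz ∧ dx + (x) dx ∧ dy; curl F = (-2*y, 7*x - 4*z, x)

d omega = sum_{i<j} (∂f_j/∂x_i - ∂f_i/∂x_j) dx_i ∧ dx_j. Under the identification (dy ∧ dz, dz ∧ dx, dx ∧ dy) ↔ (e_x, e_y, e_z), the coefficients are exactly the components of curl F. Compute:
  ∂R/∂y - ∂Q/∂z = (0) - (2*y) = -2*y
  ∂P/∂z - ∂R/∂x = (3*x - 4*z) - (-4*x) = 7*x - 4*z
  ∂Q/∂x - ∂P/∂y = (2*x) - (x) = x.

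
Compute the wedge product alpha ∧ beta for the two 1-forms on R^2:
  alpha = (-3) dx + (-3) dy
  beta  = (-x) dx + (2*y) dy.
alpha ∧ beta = (-3*x - 6*y) dx ∧ dy

Distribute the wedge, using dx_i ∧ dx_j = -dx_j ∧ dx_i and dx_i ∧ dx_i = 0. For each pair (i, j) with i < j, the coefficient of dx_i ∧ dx_j in alpha ∧ beta is (alpha_i * beta_j - alpha_j * beta_i). Collecting: alpha ∧ beta = (-3*x - 6*y) dx ∧ dy.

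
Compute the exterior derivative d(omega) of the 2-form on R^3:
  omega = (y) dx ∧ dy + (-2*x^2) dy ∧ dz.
d(omega) = (-4*x) dx ∧ dy ∧ dz

For a 2-form omega = sum_{i<j} g_{ij} dx_i ∧ dx_j, the exterior derivative is
  d(omega) = sum_{i<j} d(g_{ij}) ∧ dx_i ∧ dx_j = sum_{i<j, k} (∂g_{ij}/∂x_k) dx_k ∧ dx_i ∧ dx_j.
Expand each term, using dx_k ∧ dx_i ∧ dx_j = sgn(permutation) dx_{(a)} ∧ dx_{(b)} ∧ dx_{(c)} with (a < b < c) sorted:
  d(-2*x^2) includes (∂/∂x)(-2*x^2) dx = (-4*x) dx, which multiplied by dy ∧ dz gives (-4*x) dx ∧ dy ∧ dz
Collecting like 3-forms: d(omega) = (-4*x) dx ∧ dy ∧ dz.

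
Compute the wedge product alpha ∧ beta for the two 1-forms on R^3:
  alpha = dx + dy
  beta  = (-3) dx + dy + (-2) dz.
alpha ∧ beta = (4) dx ∧ dy + (-2) dx ∧ dz + (-2) dy ∧ dz

Distribute the wedge, using dx_i ∧ dx_j = -dx_j ∧ dx_i and dx_i ∧ dx_i = 0. For each pair (i, j) with i < j, the coefficient of dx_i ∧ dx_j in alpha ∧ beta is (alpha_i * beta_j - alpha_j * beta_i). Collecting: alpha ∧ beta = (4) dx ∧ dy + (-2) dx ∧ dz + (-2) dy ∧ dz.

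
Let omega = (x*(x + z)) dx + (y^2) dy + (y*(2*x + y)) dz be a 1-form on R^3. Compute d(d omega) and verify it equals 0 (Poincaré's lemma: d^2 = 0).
d(d omega) = 0

Step 1: d omega = sum_{i<j} (∂f_j/∂x_i - ∂f_i/∂x_j) dx_i ∧ dx_j:
  coeff of dx ∧ dy: 0
  coeff of dx ∧ dz: -x + 2*y
  coeff of dy ∧ dz: 2*x + 2*y
Step 2: Apply d again to each 2-form coefficient. The only possible 3-form in R^3 is dx ∧ dy ∧ dz, with coefficient
  ∂(coeff of dy∧dz)/∂x - ∂(coeff of dx∧dz)/∂y + ∂(coeff of dx∧dy)/∂z
  = ∂/∂x (2*x + 2*y) - ∂/∂y (-x + 2*y) + ∂/∂z (0).
Each of these terms simplifies to sums of mixed partials that cancel in pairs. The result is 0 (by equality of mixed partials for smooth functions — Schwarz / Clairaut).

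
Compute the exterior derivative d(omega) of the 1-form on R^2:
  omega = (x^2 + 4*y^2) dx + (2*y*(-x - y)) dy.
d(omega) = (-10*y) dx ∧ dy

For a 1-form omega = sum_i f_i dx_i, the exterior derivative is
  d(omega) = sum_{i < j} (∂f_j/∂x_i - ∂f_i/∂x_j) dx_i ∧ dx_j.
  coefficient of dx ∧ dy: ∂f_2/∂x - ∂f_1/∂y = ∂(2*y*(-x - y))/∂x - ∂(x^2 + 4*y^2)/∂y = -10*y
Assembling: d(omega) = (-10*y) dx ∧ dy.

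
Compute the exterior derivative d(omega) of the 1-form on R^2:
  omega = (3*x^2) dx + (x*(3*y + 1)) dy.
d(omega) = (3*y + 1) dx ∧ dy

For a 1-form omega = sum_i f_i dx_i, the exterior derivative is
  d(omega) = sum_{i < j} (∂f_j/∂x_i - ∂f_i/∂x_j) dx_i ∧ dx_j.
  coefficient of dx ∧ dy: ∂f_2/∂x - ∂f_1/∂y = ∂(x*(3*y + 1))/∂x - ∂(3*x^2)/∂y = 3*y + 1
Assembling: d(omega) = (3*y + 1) dx ∧ dy.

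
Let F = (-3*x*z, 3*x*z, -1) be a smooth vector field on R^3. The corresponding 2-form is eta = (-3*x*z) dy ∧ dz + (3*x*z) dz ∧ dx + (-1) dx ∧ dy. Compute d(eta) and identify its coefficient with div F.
d(eta) = (-3*z) dx ∧ dy ∧ dz; div F = -3*z

For a 2-form in R^3 of the form above, applying d gives a 3-form with coefficient ∂P/∂x + ∂Q/∂y + ∂R/∂z:
  ∂P/∂x = -3*z
  ∂Q/∂y = 0
  ∂R/∂z = 0
Sum = -3*z, which is exactly div F.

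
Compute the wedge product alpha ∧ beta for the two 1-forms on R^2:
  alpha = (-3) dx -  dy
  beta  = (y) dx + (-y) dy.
alpha ∧ beta = (4*y) dx ∧ dy

Distribute the wedge, using dx_i ∧ dx_j = -dx_j ∧ dx_i and dx_i ∧ dx_i = 0. For each pair (i, j) with i < j, the coefficient of dx_i ∧ dx_j in alpha ∧ beta is (alpha_i * beta_j - alpha_j * beta_i). Collecting: alpha ∧ beta = (4*y) dx ∧ dy.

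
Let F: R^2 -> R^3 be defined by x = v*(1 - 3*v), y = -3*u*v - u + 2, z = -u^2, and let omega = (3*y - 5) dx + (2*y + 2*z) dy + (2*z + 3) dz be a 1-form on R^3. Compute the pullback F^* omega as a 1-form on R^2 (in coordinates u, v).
F^* omega = (4*u^3 + 6*u^2*v + 2*u^2 + 18*u*v^2 + 12*u*v - 4*u - 12*v - 4) du + (6*u^3 + 18*u^2*v + 6*u^2 + 54*u*v^2 + 9*u*v - 15*u - 6*v + 1) dv

Using F^*(f dg) = (f ∘ F) d(g ∘ F), substitute each coordinate x_i by F_i(u, v) in f_i, and replace dx_i by d F_i = (∂F_i/∂u) du + (∂F_i/∂v) dv.
  For the x component: f_1(F) = -9*u*v - 3*u + 1; d F_1 = (0) du + (1 - 6*v) dv
  For the y component: f_2(F) = -2*u^2 - 6*u*v - 2*u + 4; d F_2 = (-3*v - 1) du + (-3*u) dv
  For the z component: f_3(F) = 3 - 2*u^2; d F_3 = (-2*u) du + (0) dv
Combining and collecting du, dv coefficients:
  coeff of du: 4*u^3 + 6*u^2*v + 2*u^2 + 18*u*v^2 + 12*u*v - 4*u - 12*v - 4
  coeff of dv: 6*u^3 + 18*u^2*v + 6*u^2 + 54*u*v^2 + 9*u*v - 15*u - 6*v + 1
F^* omega = (4*u^3 + 6*u^2*v + 2*u^2 + 18*u*v^2 + 12*u*v - 4*u - 12*v - 4) du + (6*u^3 + 18*u^2*v + 6*u^2 + 54*u*v^2 + 9*u*v - 15*u - 6*v + 1) dv.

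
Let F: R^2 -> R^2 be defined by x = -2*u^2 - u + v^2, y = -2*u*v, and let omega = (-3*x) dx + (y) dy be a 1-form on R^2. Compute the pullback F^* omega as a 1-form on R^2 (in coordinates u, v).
F^* omega = (-24*u^3 - 18*u^2 + 16*u*v^2 - 3*u + 3*v^2) du + (2*v*(8*u^2 + 3*u - 3*v^2)) dv

Using F^*(f dg) = (f ∘ F) d(g ∘ F), substitute each coordinate x_i by F_i(u, v) in f_i, and replace dx_i by d F_i = (∂F_i/∂u) du + (∂F_i/∂v) dv.
  For the x component: f_1(F) = 6*u^2 + 3*u - 3*v^2; d F_1 = (-4*u - 1) du + (2*v) dv
  For the y component: f_2(F) = -2*u*v; d F_2 = (-2*v) du + (-2*u) dv
Combining and collecting du, dv coefficients:
  coeff of du: -24*u^3 - 18*u^2 + 16*u*v^2 - 3*u + 3*v^2
  coeff of dv: 2*v*(8*u^2 + 3*u - 3*v^2)
F^* omega = (-24*u^3 - 18*u^2 + 16*u*v^2 - 3*u + 3*v^2) du + (2*v*(8*u^2 + 3*u - 3*v^2)) dv.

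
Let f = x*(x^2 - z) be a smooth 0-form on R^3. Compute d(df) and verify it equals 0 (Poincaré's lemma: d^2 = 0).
d(df) = 0

Step 1: df = sum_i (∂f/∂x_i) dx_i = (3*x^2 - z) dx + (0) dy + (-x) dz.
Step 2: Apply d again. Using the 1-form formula, the coefficient of dx ∧ dy in d(df) is ∂^2 f/∂x ∂y - ∂^2 f/∂y ∂x = (0) - (0) = 0 (equality of mixed partials for smooth f).
Similarly for dx ∧ dz and dy ∧ dz — all coefficients vanish. So d(df) = 0.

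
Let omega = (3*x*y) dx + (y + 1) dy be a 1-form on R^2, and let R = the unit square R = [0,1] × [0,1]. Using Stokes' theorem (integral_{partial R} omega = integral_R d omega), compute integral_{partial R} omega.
integral_(partial R) omega = -3/2

Stokes: integral_partial_R omega = integral_R d omega with d omega = (∂Q/∂x - ∂P/∂y) dx ∧ dy.
  ∂Q/∂x = 0
  ∂P/∂y = 3*x
  integrand = ∂Q/∂x - ∂P/∂y = -3*x.
Integrating over R: integral_0^1 integral_0^1 (-3*x) dx dy = -3/2.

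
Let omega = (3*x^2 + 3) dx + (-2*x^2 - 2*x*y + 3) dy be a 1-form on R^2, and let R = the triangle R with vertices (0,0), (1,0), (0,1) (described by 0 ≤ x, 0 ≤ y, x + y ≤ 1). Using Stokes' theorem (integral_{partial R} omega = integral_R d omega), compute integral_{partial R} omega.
integral_(partial R) omega = -1

Stokes: integral_partial_R omega = integral_R d omega with d omega = (∂Q/∂x - ∂P/∂y) dx ∧ dy.
  ∂Q/∂x = -4*x - 2*y
  ∂P/∂y = 0
  integrand = ∂Q/∂x - ∂P/∂y = -4*x - 2*y.
Integrating over R: integral_0^1 integral_0^{1-x} (-4*x - 2*y) dy dx = -1.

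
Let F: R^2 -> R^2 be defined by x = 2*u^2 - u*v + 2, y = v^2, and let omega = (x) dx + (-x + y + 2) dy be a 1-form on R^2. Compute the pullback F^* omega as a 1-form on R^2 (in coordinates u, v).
F^* omega = (8*u^3 - 6*u^2*v + u*v^2 + 8*u - 2*v) du + (-2*u^3 - 3*u^2*v + 2*u*v^2 - 2*u + 2*v^3) dv

Using F^*(f dg) = (f ∘ F) d(g ∘ F), substitute each coordinate x_i by F_i(u, v) in f_i, and replace dx_i by d F_i = (∂F_i/∂u) du + (∂F_i/∂v) dv.
  For the x component: f_1(F) = 2*u^2 - u*v + 2; d F_1 = (4*u - v) du + (-u) dv
  For the y component: f_2(F) = -2*u^2 + u*v + v^2; d F_2 = (0) du + (2*v) dv
Combining and collecting du, dv coefficients:
  coeff of du: 8*u^3 - 6*u^2*v + u*v^2 + 8*u - 2*v
  coeff of dv: -2*u^3 - 3*u^2*v + 2*u*v^2 - 2*u + 2*v^3
F^* omega = (8*u^3 - 6*u^2*v + u*v^2 + 8*u - 2*v) du + (-2*u^3 - 3*u^2*v + 2*u*v^2 - 2*u + 2*v^3) dv.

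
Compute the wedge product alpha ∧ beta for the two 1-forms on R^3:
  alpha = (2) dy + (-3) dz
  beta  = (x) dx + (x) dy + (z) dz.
alpha ∧ beta = (-2*x) dx ∧ dy + (3*x + 2*z) dy ∧ dz + (3*x) dx ∧ dz

Distribute the wedge, using dx_i ∧ dx_j = -dx_j ∧ dx_i and dx_i ∧ dx_i = 0. For each pair (i, j) with i < j, the coefficient of dx_i ∧ dx_j in alpha ∧ beta is (alpha_i * beta_j - alpha_j * beta_i). Collecting: alpha ∧ beta = (-2*x) dx ∧ dy + (3*x + 2*z) dy ∧ dz + (3*x) dx ∧ dz.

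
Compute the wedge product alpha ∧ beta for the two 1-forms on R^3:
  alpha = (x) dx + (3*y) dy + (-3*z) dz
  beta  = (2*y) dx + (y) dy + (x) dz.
alpha ∧ beta = (y*(x - 6*y)) dx ∧ dy + (x^2 + 6*y*z) dx ∧ dz + (3*y*(x + z)) dy ∧ dz

Distribute the wedge, using dx_i ∧ dx_j = -dx_j ∧ dx_i and dx_i ∧ dx_i = 0. For each pair (i, j) with i < j, the coefficient of dx_i ∧ dx_j in alpha ∧ beta is (alpha_i * beta_j - alpha_j * beta_i). Collecting: alpha ∧ beta = (y*(x - 6*y)) dx ∧ dy + (x^2 + 6*y*z) dx ∧ dz + (3*y*(x + z)) dy ∧ dz.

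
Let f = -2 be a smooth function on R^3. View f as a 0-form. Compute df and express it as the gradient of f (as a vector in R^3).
df = (0) dx + (0) dy + (0) dz; grad f = (0, 0, 0)

For a 0-form f, d f = (∂f/∂x) dx + (∂f/∂y) dy + (∂f/∂z) dz. The components of the vector representation are exactly the entries of grad f in Cartesian coordinates:
  ∂f/∂x = 0
  ∂f/∂y = 0
  ∂f/∂z = 0.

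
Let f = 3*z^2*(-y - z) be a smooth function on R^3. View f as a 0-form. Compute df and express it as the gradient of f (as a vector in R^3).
df = (0) dx + (-3*z^2) dy + (3*z*(-2*y - 3*z)) dz; grad f = (0, -3*z^2, 3*z*(-2*y - 3*z))

For a 0-form f, d f = (∂f/∂x) dx + (∂f/∂y) dy + (∂f/∂z) dz. The components of the vector representation are exactly the entries of grad f in Cartesian coordinates:
  ∂f/∂x = 0
  ∂f/∂y = -3*z^2
  ∂f/∂z = 3*z*(-2*y - 3*z).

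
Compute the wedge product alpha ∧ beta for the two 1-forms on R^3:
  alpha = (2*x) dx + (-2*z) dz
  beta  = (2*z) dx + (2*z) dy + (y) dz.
alpha ∧ beta = (4*x*z) dx ∧ dy + (2*x*y + 4*z^2) dx ∧ dz + (4*z^2) dy ∧ dz

Distribute the wedge, using dx_i ∧ dx_j = -dx_j ∧ dx_i and dx_i ∧ dx_i = 0. For each pair (i, j) with i < j, the coefficient of dx_i ∧ dx_j in alpha ∧ beta is (alpha_i * beta_j - alpha_j * beta_i). Collecting: alpha ∧ beta = (4*x*z) dx ∧ dy + (2*x*y + 4*z^2) dx ∧ dz + (4*z^2) dy ∧ dz.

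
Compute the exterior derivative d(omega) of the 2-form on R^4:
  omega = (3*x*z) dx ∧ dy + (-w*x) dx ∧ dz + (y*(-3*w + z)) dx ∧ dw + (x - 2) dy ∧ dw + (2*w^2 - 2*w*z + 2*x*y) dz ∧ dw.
d(omega) = (3*x) dx ∧ dy ∧ dz + (-x + y) dx ∧ dz ∧ dw + (3*w - z + 1) dx ∧ dy ∧ dw + (2*x) dy ∧ dz ∧ dw

For a 2-form omega = sum_{i<j} g_{ij} dx_i ∧ dx_j, the exterior derivative is
  d(omega) = sum_{i<j} d(g_{ij}) ∧ dx_i ∧ dx_j = sum_{i<j, k} (∂g_{ij}/∂x_k) dx_k ∧ dx_i ∧ dx_j.
Expand each term, using dx_k ∧ dx_i ∧ dx_j = sgn(permutation) dx_{(a)} ∧ dx_{(b)} ∧ dx_{(c)} with (a < b < c) sorted:
  d(3*x*z) includes (∂/∂z)(3*x*z) dz = (3*x) dz, which multiplied by dx ∧ dy gives (3*x) dx ∧ dy ∧ dz
  d(-w*x) includes (∂/∂w)(-w*x) dw = (-x) dw, which multiplied by dx ∧ dz gives (-x) dx ∧ dz ∧ dw
  d(y*(-3*w + z)) includes (∂/∂y)(y*(-3*w + z)) dy = (-3*w + z) dy, which multiplied by dx ∧ dw gives (3*w - z) dx ∧ dy ∧ dw
  d(y*(-3*w + z)) includes (∂/∂z)(y*(-3*w + z)) dz = (y) dz, which multiplied by dx ∧ dw gives (-y) dx ∧ dz ∧ dw
  d(x - 2) includes (∂/∂x)(x - 2) dx = (1) dx, which multiplied by dy ∧ dw gives (1) dx ∧ dy ∧ dw
  d(2*w^2 - 2*w*z + 2*x*y) includes (∂/∂x)(2*w^2 - 2*w*z + 2*x*y) dx = (2*y) dx, which multiplied by dz ∧ dw gives (2*y) dx ∧ dz ∧ dw
  d(2*w^2 - 2*w*z + 2*x*y) includes (∂/∂y)(2*w^2 - 2*w*z + 2*x*y) dy = (2*x) dy, which multiplied by dz ∧ dw gives (2*x) dy ∧ dz ∧ dw
Collecting like 3-forms: d(omega) = (3*x) dx ∧ dy ∧ dz + (-x + y) dx ∧ dz ∧ dw + (3*w - z + 1) dx ∧ dy ∧ dw + (2*x) dy ∧ dz ∧ dw.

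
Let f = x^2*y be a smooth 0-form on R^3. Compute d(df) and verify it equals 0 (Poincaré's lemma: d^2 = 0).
d(df) = 0

Step 1: df = sum_i (∂f/∂x_i) dx_i = (2*x*y) dx + (x^2) dy + (0) dz.
Step 2: Apply d again. Using the 1-form formula, the coefficient of dx ∧ dy in d(df) is ∂^2 f/∂x ∂y - ∂^2 f/∂y ∂x = (2*x) - (2*x) = 0 (equality of mixed partials for smooth f).
Similarly for dx ∧ dz and dy ∧ dz — all coefficients vanish. So d(df) = 0.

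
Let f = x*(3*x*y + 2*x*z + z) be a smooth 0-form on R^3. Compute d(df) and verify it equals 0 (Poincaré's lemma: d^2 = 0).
d(df) = 0

Step 1: df = sum_i (∂f/∂x_i) dx_i = (6*x*y + 4*x*z + z) dx + (3*x^2) dy + (x*(2*x + 1)) dz.
Step 2: Apply d again. Using the 1-form formula, the coefficient of dx ∧ dy in d(df) is ∂^2 f/∂x ∂y - ∂^2 f/∂y ∂x = (6*x) - (6*x) = 0 (equality of mixed partials for smooth f).
Similarly for dx ∧ dz and dy ∧ dz — all coefficients vanish. So d(df) = 0.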